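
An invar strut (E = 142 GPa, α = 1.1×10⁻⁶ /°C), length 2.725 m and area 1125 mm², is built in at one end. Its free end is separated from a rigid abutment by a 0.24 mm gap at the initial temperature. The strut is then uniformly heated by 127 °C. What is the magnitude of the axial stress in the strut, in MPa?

Free thermal elongation = αΔT L = 1.1×10⁻⁶ × 127 × 2725 = 0.3807 mm.
This exceeds the 0.24 mm gap, so the wall pushes back. The portion of expansion that must be recovered elastically is δ_free − gap = 0.3807 − 0.24 = 0.1407 mm.
That suppressed elongation corresponds to σ = E·Δ/L = 142×10³ × 0.1407/2725 = 7.331 MPa.

σ ≈ 7.33 MPa (compressive)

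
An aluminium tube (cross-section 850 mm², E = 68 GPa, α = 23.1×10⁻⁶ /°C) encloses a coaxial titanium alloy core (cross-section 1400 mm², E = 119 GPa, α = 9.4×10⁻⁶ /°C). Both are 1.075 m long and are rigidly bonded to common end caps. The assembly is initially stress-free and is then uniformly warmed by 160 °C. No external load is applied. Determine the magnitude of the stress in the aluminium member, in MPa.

σ ≈ 111 MPa (compressive)

The aluminium has the larger α, so on heating it would change length more than the titanium alloy if both were free. The rigid plates force a common final length, so the aluminium is put into compression and the titanium alloy into tension, with equal and opposite forces P (no external load).
Compatibility of the two members (thermal + elastic change equal): (α₁ − α₂)ΔT = P·[1/(A₁E₁) + 1/(A₂E₂)].
|α₁ − α₂|·ΔT = 13.7×10⁻⁶ × 160 = 0.002192.
1/(A₁E₁) + 1/(A₂E₂) = 1/(850×68×10³) + 1/(1400×119×10³) = 2.33×10⁻⁸ N⁻¹.
So P = 0.002192 / 2.33×10⁻⁸ = 94.06 kN.
σ_{aluminium} = P/A₁ = 94060/850 = 110.7 MPa, compressive.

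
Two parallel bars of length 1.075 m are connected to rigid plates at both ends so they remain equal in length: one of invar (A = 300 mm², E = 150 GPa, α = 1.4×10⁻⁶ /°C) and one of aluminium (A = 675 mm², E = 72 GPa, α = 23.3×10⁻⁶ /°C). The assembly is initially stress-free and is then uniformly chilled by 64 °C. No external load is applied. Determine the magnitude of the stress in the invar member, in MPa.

σ ≈ 109 MPa (compressive)

The aluminium has the larger α, so on cooling it would change length more than the invar if both were free. The rigid plates force a common final length, so the aluminium is put into tension and the invar into compression, with equal and opposite forces P (no external load).
Setting the final lengths equal and cancelling L: (α₁ − α₂)ΔT = P/(A₁E₁) + P/(A₂E₂).
|α₁ − α₂|·ΔT = 21.9×10⁻⁶ × 64 = 0.001402.
1/(A₁E₁) + 1/(A₂E₂) = 1/(300×150×10³) + 1/(675×72×10³) = 4.28×10⁻⁸ N⁻¹.
So P = 0.001402 / 4.28×10⁻⁸ = 32.75 kN.
σ_{invar} = P/A₁ = 32750/300 = 109.2 MPa, compressive.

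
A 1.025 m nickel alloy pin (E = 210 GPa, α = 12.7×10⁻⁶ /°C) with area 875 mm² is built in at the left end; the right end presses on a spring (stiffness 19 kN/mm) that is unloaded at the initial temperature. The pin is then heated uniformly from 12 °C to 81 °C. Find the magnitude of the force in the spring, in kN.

Free thermal expansion: δ_free = αΔT L = 12.7×10⁻⁶ × 69 × 1025 = 0.8982 mm.
With a force P in the spring, the elastic change of the pin is PL/(AE) and that of the spring is P/k; compatibility requires their sum to equal δ_free.
P [ L/(AE) + 1/k ] = δ_free → P [ 1025/(875×210×10³) + 1/(19×10³) ] = 0.8982.
P = 0.8982 / 5.821×10⁻⁵ = 15430 N.

P ≈ 15.4 kN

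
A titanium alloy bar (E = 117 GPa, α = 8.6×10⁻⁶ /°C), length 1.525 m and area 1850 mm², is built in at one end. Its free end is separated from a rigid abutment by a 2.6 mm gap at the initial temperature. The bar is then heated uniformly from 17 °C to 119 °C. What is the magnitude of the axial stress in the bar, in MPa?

σ ≈ 0 MPa

Unrestrained expansion: δ_free = αΔT L = 8.6×10⁻⁶ × 102 × 1525 = 1.338 mm.
Since δ_free = 1.34 mm is less than the 2.6 mm gap, the bar never touches the wall. No axial force develops.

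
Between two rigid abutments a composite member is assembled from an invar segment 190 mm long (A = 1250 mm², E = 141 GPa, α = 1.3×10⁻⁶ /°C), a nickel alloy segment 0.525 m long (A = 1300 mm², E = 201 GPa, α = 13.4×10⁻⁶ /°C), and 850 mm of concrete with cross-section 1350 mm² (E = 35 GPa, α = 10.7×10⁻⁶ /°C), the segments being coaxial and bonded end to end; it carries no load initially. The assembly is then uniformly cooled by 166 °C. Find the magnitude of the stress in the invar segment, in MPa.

σ ≈ 103 MPa (tensile)

If the supports were absent, the total length change would be Σ αᵢΔT Lᵢ = 1.3×10⁻⁶×166×190 + 13.4×10⁻⁶×166×525 + 10.7×10⁻⁶×166×850 = 2.719 mm.
The walls prevent any net length change, so an axial force P (same in every segment) develops. Compatibility: P · Σ Lᵢ/(AᵢEᵢ) = δ_free.
Σ Lᵢ/(AᵢEᵢ) = 190/(1250×141×10³) + 525/(1300×201×10³) + 850/(1350×35×10³) = 2.108×10⁻⁵ mm/N.
So P = 2.719 / 2.108×10⁻⁵ = 129 kN, tensile.
σ_{invar} = P / A = 129000 / 1250 = 103.2 MPa.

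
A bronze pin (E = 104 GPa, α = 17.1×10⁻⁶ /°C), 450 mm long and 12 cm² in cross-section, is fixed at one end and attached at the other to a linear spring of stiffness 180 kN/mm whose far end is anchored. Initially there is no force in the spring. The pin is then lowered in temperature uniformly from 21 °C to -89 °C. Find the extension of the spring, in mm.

δ ≈ 0.513 mm

If the spring were absent the pin would shorten by αΔT L = 17.1×10⁻⁶ × 110 × 450 = 0.8465 mm.
With a force P in the spring, the elastic change of the pin is PL/(AE) and that of the spring is P/k; compatibility requires their sum to equal δ_free.
P [ L/(AE) + 1/k ] = δ_free → P [ 450/(1200×104×10³) + 1/(180×10³) ] = 0.8465.
P = 0.8465 / 9.161×10⁻⁶ = 92390 N.
Spring extension = P/k = 92390/(180×10³) = 0.5133 mm.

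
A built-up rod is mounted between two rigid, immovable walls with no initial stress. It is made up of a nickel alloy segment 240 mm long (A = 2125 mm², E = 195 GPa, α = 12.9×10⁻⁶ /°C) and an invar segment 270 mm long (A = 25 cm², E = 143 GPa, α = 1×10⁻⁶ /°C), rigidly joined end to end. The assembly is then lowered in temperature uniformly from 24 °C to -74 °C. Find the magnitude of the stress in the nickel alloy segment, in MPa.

σ ≈ 116 MPa (tensile)

With the walls removed the bar would change length by δ_free = Σ αᵢΔT Lᵢ = 12.9×10⁻⁶×98×240 + 1×10⁻⁶×98×270 = 0.3299 mm.
Since the ends are fixed, an axial force P builds up, equal in every segment, with P · Σ Lᵢ/(AᵢEᵢ) = δ_free.
The series flexibility is Σ Lᵢ/(AᵢEᵢ) = 240/(2125×195×10³) + 270/(2500×143×10³) = 1.334×10⁻⁶ mm/N.
So P = 0.3299 / 1.334×10⁻⁶ = 247.2 kN, tensile.
σ_{nickel alloy} = P / A = 247200 / 2125 = 116.3 MPa.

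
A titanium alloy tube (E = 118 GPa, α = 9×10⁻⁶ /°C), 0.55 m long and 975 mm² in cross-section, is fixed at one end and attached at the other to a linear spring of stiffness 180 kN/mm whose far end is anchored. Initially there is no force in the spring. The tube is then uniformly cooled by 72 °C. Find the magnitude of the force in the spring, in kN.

P ≈ 34.5 kN

If the spring were absent the tube would shorten by αΔT L = 9×10⁻⁶ × 72 × 550 = 0.3564 mm.
With a force P in the spring, the elastic change of the tube is PL/(AE) and that of the spring is P/k; compatibility requires their sum to equal δ_free.
P [ L/(AE) + 1/k ] = δ_free → P [ 550/(975×118×10³) + 1/(180×10³) ] = 0.3564.
P = 0.3564 / 1.034×10⁻⁵ = 34480 N.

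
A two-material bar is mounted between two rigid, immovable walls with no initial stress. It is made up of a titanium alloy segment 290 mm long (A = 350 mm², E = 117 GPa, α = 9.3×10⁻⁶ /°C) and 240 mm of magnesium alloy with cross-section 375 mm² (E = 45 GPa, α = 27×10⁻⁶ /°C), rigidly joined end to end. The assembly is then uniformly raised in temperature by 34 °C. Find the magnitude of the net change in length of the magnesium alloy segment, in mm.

With the walls removed the bar would change length by δ_free = Σ αᵢΔT Lᵢ = 9.3×10⁻⁶×34×290 + 27×10⁻⁶×34×240 = 0.312 mm.
The walls prevent any net length change, so an axial force P (same in every segment) develops. Compatibility: P · Σ Lᵢ/(AᵢEᵢ) = δ_free.
The series flexibility is Σ Lᵢ/(AᵢEᵢ) = 290/(350×117×10³) + 240/(375×45×10³) = 2.13×10⁻⁵ mm/N.
P = 0.312 / 2.13×10⁻⁵ = 14650 N = 14.65 kN, compressive.
For the magnesium alloy segment, free thermal change = 27×10⁻⁶×34×240 = 0.2203 mm and elastic change from P = 14650×240/(375×45×10³) = 0.2083 mm; these oppose, so the net change is 0.012 mm (segment lengthens).

|ΔL| ≈ 0.012 mm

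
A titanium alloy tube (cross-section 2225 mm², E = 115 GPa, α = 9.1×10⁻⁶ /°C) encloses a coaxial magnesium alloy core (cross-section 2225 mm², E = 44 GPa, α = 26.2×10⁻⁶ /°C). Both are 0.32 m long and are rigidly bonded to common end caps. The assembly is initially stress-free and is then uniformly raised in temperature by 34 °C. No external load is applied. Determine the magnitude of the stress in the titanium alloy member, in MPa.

σ ≈ 18.5 MPa (tensile)

Both members must finish at the same length. With the larger α, the magnesium alloy tends to over-expand; the plates restrain it, putting the magnesium alloy in compression and the titanium alloy in tension. With no external load the two internal forces are equal and opposite, magnitude P.
Compatibility of the two members (thermal + elastic change equal): (α₁ − α₂)ΔT = P·[1/(A₁E₁) + 1/(A₂E₂)].
|α₁ − α₂|·ΔT = 17.1×10⁻⁶ × 34 = 0.0005814.
1/(A₁E₁) + 1/(A₂E₂) = 1/(2225×115×10³) + 1/(2225×44×10³) = 1.412×10⁻⁸ N⁻¹.
P = 0.0005814 / 1.412×10⁻⁸ = 41170 N = 41.17 kN.
σ_{titanium alloy} = P/A₁ = 41170/2225 = 18.5 MPa, tensile.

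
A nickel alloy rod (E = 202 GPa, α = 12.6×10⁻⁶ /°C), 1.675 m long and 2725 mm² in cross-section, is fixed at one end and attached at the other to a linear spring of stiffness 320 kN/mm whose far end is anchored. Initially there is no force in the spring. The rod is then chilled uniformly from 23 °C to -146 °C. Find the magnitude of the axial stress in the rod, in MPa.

The unrestrained thermal change is αΔT L = 12.6×10⁻⁶ × 169 × 1675 = 3.567 mm.
With a force P in the spring, the elastic change of the rod is PL/(AE) and that of the spring is P/k; compatibility requires their sum to equal δ_free.
P [ L/(AE) + 1/k ] = δ_free → P [ 1675/(2725×202×10³) + 1/(320×10³) ] = 3.567.
P = 3.567 / 6.168×10⁻⁶ = 578300 N.
σ = P/A = 578300/2725 = 212.2 MPa.

σ ≈ 212 MPa (tensile)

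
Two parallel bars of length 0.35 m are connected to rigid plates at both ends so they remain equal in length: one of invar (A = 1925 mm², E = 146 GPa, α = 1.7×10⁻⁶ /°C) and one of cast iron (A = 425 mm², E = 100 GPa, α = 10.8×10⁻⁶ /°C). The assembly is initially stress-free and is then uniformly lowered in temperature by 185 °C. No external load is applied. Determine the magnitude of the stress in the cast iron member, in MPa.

The cast iron has the larger α, so on cooling it would change length more than the invar if both were free. The rigid plates force a common final length, so the cast iron is put into tension and the invar into compression, with equal and opposite forces P (no external load).
Setting the final lengths equal and cancelling L: (α₁ − α₂)ΔT = P/(A₁E₁) + P/(A₂E₂).
|α₁ − α₂|·ΔT = 9.1×10⁻⁶ × 185 = 0.001684.
1/(A₁E₁) + 1/(A₂E₂) = 1/(1925×146×10³) + 1/(425×100×10³) = 2.709×10⁻⁸ N⁻¹.
P = 0.001684 / 2.709×10⁻⁸ = 62150 N = 62.15 kN.
σ_{cast iron} = P/A₂ = 62150/425 = 146.2 MPa, tensile.

σ ≈ 146 MPa (tensile)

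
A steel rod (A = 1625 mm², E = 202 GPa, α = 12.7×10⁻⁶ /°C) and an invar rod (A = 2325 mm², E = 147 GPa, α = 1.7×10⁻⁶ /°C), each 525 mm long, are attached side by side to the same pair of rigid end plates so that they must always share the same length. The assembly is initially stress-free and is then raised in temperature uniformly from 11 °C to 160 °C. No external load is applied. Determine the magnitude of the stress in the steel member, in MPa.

σ ≈ 169 MPa (compressive)

Equilibrium of a rigid end plate with no external load gives equal and opposite internal forces ±P in the two members. Since α_{steel} > α_{invar}, heating drives the steel into compression and the invar into tension.
Equating the net (thermal + elastic) strains gives |α₁ − α₂|·ΔT = P·[1/(A₁E₁) + 1/(A₂E₂)].
|α₁ − α₂|·ΔT = 11×10⁻⁶ × 149 = 0.001639.
1/(A₁E₁) + 1/(A₂E₂) = 1/(1625×202×10³) + 1/(2325×147×10³) = 5.972×10⁻⁹ N⁻¹.
So P = 0.001639 / 5.972×10⁻⁹ = 274.4 kN.
σ_{steel} = P/A₁ = 274400/1625 = 168.9 MPa, compressive.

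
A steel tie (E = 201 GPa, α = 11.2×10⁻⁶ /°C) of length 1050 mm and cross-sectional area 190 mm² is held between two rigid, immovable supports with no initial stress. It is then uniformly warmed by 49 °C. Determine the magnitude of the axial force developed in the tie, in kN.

Full restraint means ε = 0, so the stress is σ = EαΔT = 201×10³ × 11.2×10⁻⁶ × 49 = 110.3 MPa.
P = AEαΔT = 190 × 201×10³ × 11.2×10⁻⁶ × 49 = 20.96 kN (compressive).

P ≈ 21 kN (compressive)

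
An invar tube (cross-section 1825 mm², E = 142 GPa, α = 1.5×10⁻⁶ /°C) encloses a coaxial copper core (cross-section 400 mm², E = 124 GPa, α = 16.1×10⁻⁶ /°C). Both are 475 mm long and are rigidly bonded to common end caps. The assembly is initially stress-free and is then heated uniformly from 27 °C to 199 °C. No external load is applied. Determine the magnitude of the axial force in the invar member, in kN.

P ≈ 105 kN (tensile in the invar)

Equilibrium of a rigid end plate with no external load gives equal and opposite internal forces ±P in the two members. Since α_{copper} > α_{invar}, heating drives the copper into compression and the invar into tension.
Compatibility of the two members (thermal + elastic change equal): (α₁ − α₂)ΔT = P·[1/(A₁E₁) + 1/(A₂E₂)].
|α₁ − α₂|·ΔT = 14.6×10⁻⁶ × 172 = 0.002511.
1/(A₁E₁) + 1/(A₂E₂) = 1/(1825×142×10³) + 1/(400×124×10³) = 2.402×10⁻⁸ N⁻¹.
So P = 0.002511 / 2.402×10⁻⁸ = 104.5 kN.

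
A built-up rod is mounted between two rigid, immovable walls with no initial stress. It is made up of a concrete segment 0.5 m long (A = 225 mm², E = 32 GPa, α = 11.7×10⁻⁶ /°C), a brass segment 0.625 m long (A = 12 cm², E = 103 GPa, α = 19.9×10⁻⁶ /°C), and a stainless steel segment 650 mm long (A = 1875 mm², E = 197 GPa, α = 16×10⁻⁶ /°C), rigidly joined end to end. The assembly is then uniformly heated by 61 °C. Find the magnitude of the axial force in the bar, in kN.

With the walls removed the bar would change length by δ_free = Σ αᵢΔT Lᵢ = 11.7×10⁻⁶×61×500 + 19.9×10⁻⁶×61×625 + 16×10⁻⁶×61×650 = 1.75 mm.
The rigid supports impose zero overall length change; the single axial force P common to all segments must satisfy P Σ Lᵢ/(AᵢEᵢ) = δ_free.
The series flexibility is Σ Lᵢ/(AᵢEᵢ) = 500/(225×32×10³) + 625/(1200×103×10³) + 650/(1875×197×10³) = 7.626×10⁻⁵ mm/N.
So P = 1.75 / 7.626×10⁻⁵ = 22.95 kN, compressive.

P ≈ 22.9 kN (compressive)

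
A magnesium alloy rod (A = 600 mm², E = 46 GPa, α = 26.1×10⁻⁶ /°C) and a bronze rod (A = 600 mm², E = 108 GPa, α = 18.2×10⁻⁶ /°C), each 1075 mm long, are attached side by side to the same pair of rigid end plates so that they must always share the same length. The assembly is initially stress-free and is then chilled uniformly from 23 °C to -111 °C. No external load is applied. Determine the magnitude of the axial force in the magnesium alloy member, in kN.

The magnesium alloy has the larger α, so on cooling it would change length more than the bronze if both were free. The rigid plates force a common final length, so the magnesium alloy is put into tension and the bronze into compression, with equal and opposite forces P (no external load).
Compatibility of the two members (thermal + elastic change equal): (α₁ − α₂)ΔT = P·[1/(A₁E₁) + 1/(A₂E₂)].
|α₁ − α₂|·ΔT = 7.9×10⁻⁶ × 134 = 0.001059.
1/(A₁E₁) + 1/(A₂E₂) = 1/(600×46×10³) + 1/(600×108×10³) = 5.166×10⁻⁸ N⁻¹.
So P = 0.001059 / 5.166×10⁻⁸ = 20.49 kN.

P ≈ 20.5 kN (tensile in the magnesium alloy)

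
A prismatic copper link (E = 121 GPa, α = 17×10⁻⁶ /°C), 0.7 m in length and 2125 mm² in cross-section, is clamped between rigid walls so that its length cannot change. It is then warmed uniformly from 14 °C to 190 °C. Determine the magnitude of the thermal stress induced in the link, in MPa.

σ ≈ 362 MPa (compressive)

With length fixed, the mechanical strain must cancel the thermal strain αΔT = 17×10⁻⁶ × 176 = 2992×10⁻⁶.
σ = EαΔT = 121×10³ × 17×10⁻⁶ × 176 = 362 MPa (compressive; the link is trying to expand).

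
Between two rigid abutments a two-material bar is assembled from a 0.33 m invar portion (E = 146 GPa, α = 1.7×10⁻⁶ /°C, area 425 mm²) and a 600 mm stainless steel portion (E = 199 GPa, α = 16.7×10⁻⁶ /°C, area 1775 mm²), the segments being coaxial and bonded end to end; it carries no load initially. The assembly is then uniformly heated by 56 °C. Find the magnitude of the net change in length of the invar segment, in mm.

|ΔL| ≈ 0.418 mm

If the supports were absent, the total length change would be Σ αᵢΔT Lᵢ = 1.7×10⁻⁶×56×330 + 16.7×10⁻⁶×56×600 = 0.5925 mm.
Since the ends are fixed, an axial force P builds up, equal in every segment, with P · Σ Lᵢ/(AᵢEᵢ) = δ_free.
Σ Lᵢ/(AᵢEᵢ) = 330/(425×146×10³) + 600/(1775×199×10³) = 7.017×10⁻⁶ mm/N.
Hence P = δ_free / Σ(L/AE) = 0.5925/7.017×10⁻⁶ = 84.44 kN (compressive).
For the invar segment, free thermal change = 1.7×10⁻⁶×56×330 = 0.03142 mm and elastic change from P = 84440×330/(425×146×10³) = 0.4491 mm; these oppose, so the net change is 0.418 mm (segment shortens).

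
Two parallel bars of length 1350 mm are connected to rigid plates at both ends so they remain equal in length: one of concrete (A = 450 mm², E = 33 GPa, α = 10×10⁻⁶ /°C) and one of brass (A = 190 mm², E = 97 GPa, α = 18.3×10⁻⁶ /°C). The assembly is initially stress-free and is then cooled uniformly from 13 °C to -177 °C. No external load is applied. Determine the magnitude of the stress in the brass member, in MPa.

The brass has the larger α, so on cooling it would change length more than the concrete if both were free. The rigid plates force a common final length, so the brass is put into tension and the concrete into compression, with equal and opposite forces P (no external load).
Equating the net (thermal + elastic) strains gives |α₁ − α₂|·ΔT = P·[1/(A₁E₁) + 1/(A₂E₂)].
|α₁ − α₂|·ΔT = 8.3×10⁻⁶ × 190 = 0.001577.
1/(A₁E₁) + 1/(A₂E₂) = 1/(450×33×10³) + 1/(190×97×10³) = 1.216×10⁻⁷ N⁻¹.
So P = 0.001577 / 1.216×10⁻⁷ = 12.97 kN.
σ_{brass} = P/A₂ = 12970/190 = 68.26 MPa, tensile.

σ ≈ 68.3 MPa (tensile)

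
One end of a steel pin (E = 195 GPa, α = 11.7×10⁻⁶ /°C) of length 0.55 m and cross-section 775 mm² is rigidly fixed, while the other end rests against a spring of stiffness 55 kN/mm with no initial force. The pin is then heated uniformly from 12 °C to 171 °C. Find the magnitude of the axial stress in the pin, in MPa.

σ ≈ 60.5 MPa (compressive)

The unrestrained thermal change is αΔT L = 11.7×10⁻⁶ × 159 × 550 = 1.023 mm.
With a force P in the spring, the elastic change of the pin is PL/(AE) and that of the spring is P/k; compatibility requires their sum to equal δ_free.
So P = δ_free / [L/(AE) + 1/k] = 1.023 / [ 550/(775×195×10³) + 1/(55×10³) ].
P = 1.023 / 2.182×10⁻⁵ = 46890 N.
σ = P/A = 46890/775 = 60.5 MPa.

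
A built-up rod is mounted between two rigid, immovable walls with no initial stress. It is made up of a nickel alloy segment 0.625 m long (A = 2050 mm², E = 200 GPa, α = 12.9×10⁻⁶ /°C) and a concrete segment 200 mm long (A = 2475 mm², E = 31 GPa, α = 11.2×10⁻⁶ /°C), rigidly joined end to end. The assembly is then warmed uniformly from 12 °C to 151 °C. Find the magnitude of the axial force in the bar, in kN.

Free thermal expansion of the whole bar: Σ αᵢΔT Lᵢ = 12.9×10⁻⁶×139×625 + 11.2×10⁻⁶×139×200 = 1.432 mm.
The walls prevent any net length change, so an axial force P (same in every segment) develops. Compatibility: P · Σ Lᵢ/(AᵢEᵢ) = δ_free.
Σ Lᵢ/(AᵢEᵢ) = 625/(2050×200×10³) + 200/(2475×31×10³) = 4.131×10⁻⁶ mm/N.
Hence P = δ_free / Σ(L/AE) = 1.432/4.131×10⁻⁶ = 346.7 kN (compressive).

P ≈ 347 kN (compressive)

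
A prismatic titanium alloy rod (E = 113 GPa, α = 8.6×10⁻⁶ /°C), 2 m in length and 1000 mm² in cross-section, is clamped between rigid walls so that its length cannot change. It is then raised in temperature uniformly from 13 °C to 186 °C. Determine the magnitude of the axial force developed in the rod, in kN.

With zero net strain, σ = E·αΔT = 113 GPa × 8.6×10⁻⁶ × 173 = 168.1 MPa.
P = AEαΔT = 1000 × 113×10³ × 8.6×10⁻⁶ × 173 = 168.1 kN (compressive).

P ≈ 168 kN (compressive)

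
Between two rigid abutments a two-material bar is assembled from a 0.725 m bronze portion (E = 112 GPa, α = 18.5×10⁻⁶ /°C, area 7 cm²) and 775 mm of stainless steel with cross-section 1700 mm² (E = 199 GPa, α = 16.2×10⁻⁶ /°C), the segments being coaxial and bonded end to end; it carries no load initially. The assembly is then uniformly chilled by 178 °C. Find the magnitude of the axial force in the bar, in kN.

P ≈ 401 kN (tensile)

With the walls removed the bar would change length by δ_free = Σ αᵢΔT Lᵢ = 18.5×10⁻⁶×178×725 + 16.2×10⁻⁶×178×775 = 4.622 mm.
The walls prevent any net length change, so an axial force P (same in every segment) develops. Compatibility: P · Σ Lᵢ/(AᵢEᵢ) = δ_free.
Σ Lᵢ/(AᵢEᵢ) = 725/(700×112×10³) + 775/(1700×199×10³) = 1.154×10⁻⁵ mm/N.
P = 4.622 / 1.154×10⁻⁵ = 400600 N = 400.6 kN, tensile.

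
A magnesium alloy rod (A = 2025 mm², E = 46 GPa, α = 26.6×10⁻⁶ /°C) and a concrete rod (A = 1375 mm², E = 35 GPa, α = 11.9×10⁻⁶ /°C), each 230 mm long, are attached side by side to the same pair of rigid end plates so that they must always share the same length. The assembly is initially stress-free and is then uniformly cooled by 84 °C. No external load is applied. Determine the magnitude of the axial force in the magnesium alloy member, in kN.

P ≈ 39.2 kN (tensile in the magnesium alloy)

Both members must finish at the same length. With the larger α, the magnesium alloy tends to over-contract; the plates restrain it, putting the magnesium alloy in tension and the concrete in compression. With no external load the two internal forces are equal and opposite, magnitude P.
Equating the net (thermal + elastic) strains gives |α₁ − α₂|·ΔT = P·[1/(A₁E₁) + 1/(A₂E₂)].
|α₁ − α₂|·ΔT = 14.7×10⁻⁶ × 84 = 0.001235.
1/(A₁E₁) + 1/(A₂E₂) = 1/(2025×46×10³) + 1/(1375×35×10³) = 3.151×10⁻⁸ N⁻¹.
So P = 0.001235 / 3.151×10⁻⁸ = 39.18 kN.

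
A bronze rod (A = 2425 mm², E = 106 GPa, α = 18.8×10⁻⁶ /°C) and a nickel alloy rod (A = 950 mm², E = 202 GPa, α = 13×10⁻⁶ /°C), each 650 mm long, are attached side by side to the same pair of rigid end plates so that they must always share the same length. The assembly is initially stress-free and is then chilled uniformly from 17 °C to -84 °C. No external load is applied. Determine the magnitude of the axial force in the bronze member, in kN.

Equilibrium of a rigid end plate with no external load gives equal and opposite internal forces ±P in the two members. Since α_{bronze} > α_{nickel alloy}, cooling drives the bronze into tension and the nickel alloy into compression.
Equating the net (thermal + elastic) strains gives |α₁ − α₂|·ΔT = P·[1/(A₁E₁) + 1/(A₂E₂)].
|α₁ − α₂|·ΔT = 5.8×10⁻⁶ × 101 = 0.0005858.
1/(A₁E₁) + 1/(A₂E₂) = 1/(2425×106×10³) + 1/(950×202×10³) = 9.101×10⁻⁹ N⁻¹.
So P = 0.0005858 / 9.101×10⁻⁹ = 64.36 kN.

P ≈ 64.4 kN (tensile in the bronze)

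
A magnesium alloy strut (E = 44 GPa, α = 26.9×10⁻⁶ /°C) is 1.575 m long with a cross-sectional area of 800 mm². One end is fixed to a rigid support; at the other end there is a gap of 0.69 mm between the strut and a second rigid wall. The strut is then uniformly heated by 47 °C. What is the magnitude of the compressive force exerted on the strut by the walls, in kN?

Free thermal elongation = αΔT L = 26.9×10⁻⁶ × 47 × 1575 = 1.991 mm.
After closing the 0.69 mm clearance, 1.991 − 0.69 = 1.301 mm of expansion remains to be suppressed by the wall.
Compatibility: PL/(AE) = 1.301 mm, so σ = P/A = E × (1.301/1575) = 36.35 MPa.
P = σA = 36.35 × 800 = 29.08 kN.

P ≈ 29.1 kN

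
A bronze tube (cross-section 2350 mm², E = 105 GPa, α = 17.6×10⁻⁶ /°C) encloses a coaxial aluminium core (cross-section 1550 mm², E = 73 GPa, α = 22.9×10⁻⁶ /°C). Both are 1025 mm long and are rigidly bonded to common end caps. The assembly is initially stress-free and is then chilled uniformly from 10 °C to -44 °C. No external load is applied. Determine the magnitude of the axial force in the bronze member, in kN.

P ≈ 22.2 kN (compressive in the bronze)

Equilibrium of a rigid end plate with no external load gives equal and opposite internal forces ±P in the two members. Since α_{aluminium} > α_{bronze}, cooling drives the aluminium into tension and the bronze into compression.
Equating the net (thermal + elastic) strains gives |α₁ − α₂|·ΔT = P·[1/(A₁E₁) + 1/(A₂E₂)].
|α₁ − α₂|·ΔT = 5.3×10⁻⁶ × 54 = 0.0002862.
1/(A₁E₁) + 1/(A₂E₂) = 1/(2350×105×10³) + 1/(1550×73×10³) = 1.289×10⁻⁸ N⁻¹.
So P = 0.0002862 / 1.289×10⁻⁸ = 22.2 kN.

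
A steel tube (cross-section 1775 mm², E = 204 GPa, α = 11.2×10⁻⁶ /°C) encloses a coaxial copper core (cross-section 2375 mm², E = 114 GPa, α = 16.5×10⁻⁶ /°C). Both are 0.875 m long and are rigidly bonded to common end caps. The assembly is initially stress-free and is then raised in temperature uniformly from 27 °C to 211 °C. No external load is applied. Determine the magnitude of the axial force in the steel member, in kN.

Both members must finish at the same length. With the larger α, the copper tends to over-expand; the plates restrain it, putting the copper in compression and the steel in tension. With no external load the two internal forces are equal and opposite, magnitude P.
Equating the net (thermal + elastic) strains gives |α₁ − α₂|·ΔT = P·[1/(A₁E₁) + 1/(A₂E₂)].
|α₁ − α₂|·ΔT = 5.3×10⁻⁶ × 184 = 0.0009752.
1/(A₁E₁) + 1/(A₂E₂) = 1/(1775×204×10³) + 1/(2375×114×10³) = 6.455×10⁻⁹ N⁻¹.
P = 0.0009752 / 6.455×10⁻⁹ = 151100 N = 151.1 kN.

P ≈ 151 kN (tensile in the steel)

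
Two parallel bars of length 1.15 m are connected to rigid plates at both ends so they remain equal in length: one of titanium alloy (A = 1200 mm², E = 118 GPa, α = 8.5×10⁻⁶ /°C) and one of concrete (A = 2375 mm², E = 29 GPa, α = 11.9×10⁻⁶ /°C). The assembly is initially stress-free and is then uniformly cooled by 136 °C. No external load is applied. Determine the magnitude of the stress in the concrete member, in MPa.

σ ≈ 9.02 MPa (tensile)

The concrete has the larger α, so on cooling it would change length more than the titanium alloy if both were free. The rigid plates force a common final length, so the concrete is put into tension and the titanium alloy into compression, with equal and opposite forces P (no external load).
Setting the final lengths equal and cancelling L: (α₁ − α₂)ΔT = P/(A₁E₁) + P/(A₂E₂).
|α₁ − α₂|·ΔT = 3.4×10⁻⁶ × 136 = 0.0004624.
1/(A₁E₁) + 1/(A₂E₂) = 1/(1200×118×10³) + 1/(2375×29×10³) = 2.158×10⁻⁸ N⁻¹.
So P = 0.0004624 / 2.158×10⁻⁸ = 21.43 kN.
σ_{concrete} = P/A₂ = 21430/2375 = 9.021 MPa, tensile.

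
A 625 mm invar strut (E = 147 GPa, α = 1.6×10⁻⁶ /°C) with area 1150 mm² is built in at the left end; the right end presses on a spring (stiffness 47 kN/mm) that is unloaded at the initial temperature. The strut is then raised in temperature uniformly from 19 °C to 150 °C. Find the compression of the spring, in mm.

δ ≈ 0.112 mm

If the spring were absent the strut would lengthen by αΔT L = 1.6×10⁻⁶ × 131 × 625 = 0.131 mm.
With a force P in the spring, the elastic change of the strut is PL/(AE) and that of the spring is P/k; compatibility requires their sum to equal δ_free.
So P = δ_free / [L/(AE) + 1/k] = 0.131 / [ 625/(1150×147×10³) + 1/(47×10³) ].
P = 0.131 / 2.497×10⁻⁵ = 5246 N.
Spring compression = P/k = 5246/(47×10³) = 0.1116 mm.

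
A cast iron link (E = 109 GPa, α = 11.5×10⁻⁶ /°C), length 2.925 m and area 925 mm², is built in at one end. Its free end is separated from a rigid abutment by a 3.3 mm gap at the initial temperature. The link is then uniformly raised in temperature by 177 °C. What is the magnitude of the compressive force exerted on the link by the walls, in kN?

P ≈ 91.5 kN

If the wall were absent the link would grow by αΔT L = 11.5×10⁻⁶ × 177 × 2925 = 5.954 mm.
The gap closes (δ_free > 3.3 mm) and the wall then resists a further 5.954 − 3.3 = 2.654 mm of expansion.
Compatibility: PL/(AE) = 2.654 mm, so σ = P/A = E × (2.654/2925) = 98.9 MPa.
P = σA = 98.9 × 925 = 91.48 kN.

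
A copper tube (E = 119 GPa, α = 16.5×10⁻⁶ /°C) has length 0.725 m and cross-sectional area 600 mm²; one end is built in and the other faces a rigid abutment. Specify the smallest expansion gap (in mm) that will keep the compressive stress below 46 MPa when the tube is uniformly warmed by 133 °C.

g ≈ 1.31 mm

With no wall the tube would lengthen by αΔT L = 16.5×10⁻⁶ × 133 × 725 = 1.591 mm.
A stress of 46 MPa corresponds to the wall pushing the tube back by σL/E = 46×725/(119×10³) = 0.2803 mm.
The gap must absorb the remainder: g_min = 1.591 − 0.2803 = 1.311 mm.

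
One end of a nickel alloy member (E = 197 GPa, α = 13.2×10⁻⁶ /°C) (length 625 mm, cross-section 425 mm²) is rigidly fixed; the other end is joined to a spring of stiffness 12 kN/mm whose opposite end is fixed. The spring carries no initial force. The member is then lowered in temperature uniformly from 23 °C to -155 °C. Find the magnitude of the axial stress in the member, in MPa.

σ ≈ 38.1 MPa (tensile)

Free thermal contraction: δ_free = αΔT L = 13.2×10⁻⁶ × 178 × 625 = 1.468 mm.
With a force P in the spring, the elastic change of the member is PL/(AE) and that of the spring is P/k; compatibility requires their sum to equal δ_free.
P [ L/(AE) + 1/k ] = δ_free → P [ 625/(425×197×10³) + 1/(12×10³) ] = 1.468.
P = 1.468 / 9.08×10⁻⁵ = 16170 N.
σ = P/A = 16170/425 = 38.05 MPa.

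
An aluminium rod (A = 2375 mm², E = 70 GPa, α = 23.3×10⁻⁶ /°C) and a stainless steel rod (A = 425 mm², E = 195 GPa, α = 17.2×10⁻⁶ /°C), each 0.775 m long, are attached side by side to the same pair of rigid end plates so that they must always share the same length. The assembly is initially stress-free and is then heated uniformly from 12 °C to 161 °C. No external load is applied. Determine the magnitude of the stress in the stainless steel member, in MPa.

σ ≈ 118 MPa (tensile)

Both members must finish at the same length. With the larger α, the aluminium tends to over-expand; the plates restrain it, putting the aluminium in compression and the stainless steel in tension. With no external load the two internal forces are equal and opposite, magnitude P.
Equating the net (thermal + elastic) strains gives |α₁ − α₂|·ΔT = P·[1/(A₁E₁) + 1/(A₂E₂)].
|α₁ − α₂|·ΔT = 6.1×10⁻⁶ × 149 = 0.0009089.
1/(A₁E₁) + 1/(A₂E₂) = 1/(2375×70×10³) + 1/(425×195×10³) = 1.808×10⁻⁸ N⁻¹.
P = 0.0009089 / 1.808×10⁻⁸ = 50270 N = 50.27 kN.
σ_{stainless steel} = P/A₂ = 50270/425 = 118.3 MPa, tensile.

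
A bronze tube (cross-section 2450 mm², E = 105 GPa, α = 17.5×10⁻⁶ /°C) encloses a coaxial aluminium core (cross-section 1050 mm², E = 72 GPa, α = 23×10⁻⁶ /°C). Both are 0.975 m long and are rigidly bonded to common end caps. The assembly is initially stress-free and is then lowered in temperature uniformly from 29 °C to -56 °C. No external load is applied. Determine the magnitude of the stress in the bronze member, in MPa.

σ ≈ 11.1 MPa (compressive)

Equilibrium of a rigid end plate with no external load gives equal and opposite internal forces ±P in the two members. Since α_{aluminium} > α_{bronze}, cooling drives the aluminium into tension and the bronze into compression.
Setting the final lengths equal and cancelling L: (α₁ − α₂)ΔT = P/(A₁E₁) + P/(A₂E₂).
|α₁ − α₂|·ΔT = 5.5×10⁻⁶ × 85 = 0.0004675.
1/(A₁E₁) + 1/(A₂E₂) = 1/(2450×105×10³) + 1/(1050×72×10³) = 1.711×10⁻⁸ N⁻¹.
So P = 0.0004675 / 1.711×10⁻⁸ = 27.32 kN.
σ_{bronze} = P/A₁ = 27320/2450 = 11.15 MPa, compressive.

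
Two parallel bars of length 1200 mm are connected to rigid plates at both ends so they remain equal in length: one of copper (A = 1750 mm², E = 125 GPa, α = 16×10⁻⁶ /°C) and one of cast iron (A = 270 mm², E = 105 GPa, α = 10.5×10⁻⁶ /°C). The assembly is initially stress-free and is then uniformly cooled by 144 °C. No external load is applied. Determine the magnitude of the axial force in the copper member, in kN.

Equilibrium of a rigid end plate with no external load gives equal and opposite internal forces ±P in the two members. Since α_{copper} > α_{cast iron}, cooling drives the copper into tension and the cast iron into compression.
Setting the final lengths equal and cancelling L: (α₁ − α₂)ΔT = P/(A₁E₁) + P/(A₂E₂).
|α₁ − α₂|·ΔT = 5.5×10⁻⁶ × 144 = 0.000792.
1/(A₁E₁) + 1/(A₂E₂) = 1/(1750×125×10³) + 1/(270×105×10³) = 3.984×10⁻⁸ N⁻¹.
So P = 0.000792 / 3.984×10⁻⁸ = 19.88 kN.

P ≈ 19.9 kN (tensile in the copper)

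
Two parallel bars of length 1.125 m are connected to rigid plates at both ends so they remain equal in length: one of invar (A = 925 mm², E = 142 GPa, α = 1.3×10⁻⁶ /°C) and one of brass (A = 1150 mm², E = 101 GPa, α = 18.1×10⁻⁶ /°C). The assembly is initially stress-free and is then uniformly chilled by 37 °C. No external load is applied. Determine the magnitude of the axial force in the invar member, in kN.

The brass has the larger α, so on cooling it would change length more than the invar if both were free. The rigid plates force a common final length, so the brass is put into tension and the invar into compression, with equal and opposite forces P (no external load).
Setting the final lengths equal and cancelling L: (α₁ − α₂)ΔT = P/(A₁E₁) + P/(A₂E₂).
|α₁ − α₂|·ΔT = 16.8×10⁻⁶ × 37 = 0.0006216.
1/(A₁E₁) + 1/(A₂E₂) = 1/(925×142×10³) + 1/(1150×101×10³) = 1.622×10⁻⁸ N⁻¹.
P = 0.0006216 / 1.622×10⁻⁸ = 38320 N = 38.32 kN.

P ≈ 38.3 kN (compressive in the invar)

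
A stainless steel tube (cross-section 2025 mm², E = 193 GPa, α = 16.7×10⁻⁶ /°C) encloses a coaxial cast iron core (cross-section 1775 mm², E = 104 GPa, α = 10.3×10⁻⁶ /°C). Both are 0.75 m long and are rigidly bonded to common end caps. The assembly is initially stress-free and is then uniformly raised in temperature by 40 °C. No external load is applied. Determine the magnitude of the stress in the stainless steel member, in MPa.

The stainless steel has the larger α, so on heating it would change length more than the cast iron if both were free. The rigid plates force a common final length, so the stainless steel is put into compression and the cast iron into tension, with equal and opposite forces P (no external load).
Compatibility of the two members (thermal + elastic change equal): (α₁ − α₂)ΔT = P·[1/(A₁E₁) + 1/(A₂E₂)].
|α₁ − α₂|·ΔT = 6.4×10⁻⁶ × 40 = 0.000256.
1/(A₁E₁) + 1/(A₂E₂) = 1/(2025×193×10³) + 1/(1775×104×10³) = 7.976×10⁻⁹ N⁻¹.
P = 0.000256 / 7.976×10⁻⁹ = 32100 N = 32.1 kN.
σ_{stainless steel} = P/A₁ = 32100/2025 = 15.85 MPa, compressive.

σ ≈ 15.9 MPa (compressive)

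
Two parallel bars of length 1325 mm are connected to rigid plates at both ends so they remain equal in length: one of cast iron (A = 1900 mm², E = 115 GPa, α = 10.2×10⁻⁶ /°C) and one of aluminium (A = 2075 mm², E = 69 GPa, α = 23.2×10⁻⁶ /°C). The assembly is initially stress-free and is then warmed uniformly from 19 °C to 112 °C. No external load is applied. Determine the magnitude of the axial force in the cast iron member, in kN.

Both members must finish at the same length. With the larger α, the aluminium tends to over-expand; the plates restrain it, putting the aluminium in compression and the cast iron in tension. With no external load the two internal forces are equal and opposite, magnitude P.
Compatibility of the two members (thermal + elastic change equal): (α₁ − α₂)ΔT = P·[1/(A₁E₁) + 1/(A₂E₂)].
|α₁ − α₂|·ΔT = 13×10⁻⁶ × 93 = 0.001209.
1/(A₁E₁) + 1/(A₂E₂) = 1/(1900×115×10³) + 1/(2075×69×10³) = 1.156×10⁻⁸ N⁻¹.
P = 0.001209 / 1.156×10⁻⁸ = 104600 N = 104.6 kN.

P ≈ 105 kN (tensile in the cast iron)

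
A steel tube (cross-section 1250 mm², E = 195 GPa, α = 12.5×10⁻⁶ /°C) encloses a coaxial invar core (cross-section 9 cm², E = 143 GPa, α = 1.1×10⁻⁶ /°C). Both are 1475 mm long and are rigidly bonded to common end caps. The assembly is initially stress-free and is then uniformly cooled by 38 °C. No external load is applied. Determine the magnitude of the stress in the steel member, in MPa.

The steel has the larger α, so on cooling it would change length more than the invar if both were free. The rigid plates force a common final length, so the steel is put into tension and the invar into compression, with equal and opposite forces P (no external load).
Equating the net (thermal + elastic) strains gives |α₁ − α₂|·ΔT = P·[1/(A₁E₁) + 1/(A₂E₂)].
|α₁ − α₂|·ΔT = 11.4×10⁻⁶ × 38 = 0.0004332.
1/(A₁E₁) + 1/(A₂E₂) = 1/(1250×195×10³) + 1/(900×143×10³) = 1.187×10⁻⁸ N⁻¹.
P = 0.0004332 / 1.187×10⁻⁸ = 36490 N = 36.49 kN.
σ_{steel} = P/A₁ = 36490/1250 = 29.19 MPa, tensile.

σ ≈ 29.2 MPa (tensile)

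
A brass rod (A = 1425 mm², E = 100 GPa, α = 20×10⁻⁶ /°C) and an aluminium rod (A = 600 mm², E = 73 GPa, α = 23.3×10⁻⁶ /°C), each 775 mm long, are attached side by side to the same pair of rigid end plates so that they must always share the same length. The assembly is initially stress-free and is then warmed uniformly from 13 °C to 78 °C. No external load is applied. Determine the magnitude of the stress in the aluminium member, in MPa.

Equilibrium of a rigid end plate with no external load gives equal and opposite internal forces ±P in the two members. Since α_{aluminium} > α_{brass}, heating drives the aluminium into compression and the brass into tension.
Equating the net (thermal + elastic) strains gives |α₁ − α₂|·ΔT = P·[1/(A₁E₁) + 1/(A₂E₂)].
|α₁ − α₂|·ΔT = 3.3×10⁻⁶ × 65 = 0.0002145.
1/(A₁E₁) + 1/(A₂E₂) = 1/(1425×100×10³) + 1/(600×73×10³) = 2.985×10⁻⁸ N⁻¹.
P = 0.0002145 / 2.985×10⁻⁸ = 7186 N = 7.186 kN.
σ_{aluminium} = P/A₂ = 7186/600 = 11.98 MPa, compressive.

σ ≈ 12 MPa (compressive)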